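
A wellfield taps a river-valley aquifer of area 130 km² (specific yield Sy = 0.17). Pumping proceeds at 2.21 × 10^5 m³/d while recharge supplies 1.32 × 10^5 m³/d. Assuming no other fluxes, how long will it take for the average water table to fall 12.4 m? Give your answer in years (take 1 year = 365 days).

A = 130 km² = 1.3 × 10^8 m²
ΔV = Sy × A × Δh = 0.17 × 1.3 × 10^8 × 12.4 = 2.74 × 10^8 m³
Net withdrawal = 2.21 × 10^5 − 1.32 × 10^5 = 89000 m³/d
t = ΔV / Q = 2.74 × 10^8 m³ / 89000 m³/d = 3079 d
t = 3079 d ≈ 8.436 years

t ≈ 8.44 years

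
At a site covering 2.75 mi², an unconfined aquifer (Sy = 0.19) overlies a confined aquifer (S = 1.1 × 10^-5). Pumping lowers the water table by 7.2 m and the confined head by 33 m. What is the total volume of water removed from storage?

A = 2.75 mi² = 7.122 × 10^6 m²
Unconfined: ΔV_u = Sy × A × Δh_u = 0.19 × 7.122 × 10^6 × 7.2 = 9.744 × 10^6 m³
Confined: ΔV_c = S × A × Δh_c = 1.1 × 10^-5 × 7.122 × 10^6 × 33 = 2585 m³
Total ΔV = 9.744 × 10^6 + 2585 = 9.746 × 10^6 m³

ΔV ≈ 9.75 × 10^6 m³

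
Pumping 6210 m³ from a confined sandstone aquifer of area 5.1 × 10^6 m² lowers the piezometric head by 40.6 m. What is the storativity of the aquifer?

S = ΔV / (A × Δh) = 6210 m³ / (5.1 × 10^6 m² × 40.6 m) = 2.999 × 10^-5

S ≈ 3 × 10^-5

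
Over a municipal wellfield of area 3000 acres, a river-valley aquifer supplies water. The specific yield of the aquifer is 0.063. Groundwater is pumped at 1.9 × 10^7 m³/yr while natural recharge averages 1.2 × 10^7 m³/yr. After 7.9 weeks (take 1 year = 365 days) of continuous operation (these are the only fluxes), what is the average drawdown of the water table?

Δh ≈ 1.39 m

A = 3000 acres = 1.214 × 10^7 m²
Net abstraction = 1.9 × 10^7 − 1.2 × 10^7 = 7 × 10^6 m³/yr
Q_net = 7 × 10^6 m³/yr = 19180 m³/d
t = 7.9 weeks = 55.3 d
ΔV = Q × t = 19180 m³/d × 55.3 d = 1.061 × 10^6 m³
Δh = ΔV / (Sy × A) = 1.061 × 10^6 / (0.063 × 1.214 × 10^7) = 1.387 m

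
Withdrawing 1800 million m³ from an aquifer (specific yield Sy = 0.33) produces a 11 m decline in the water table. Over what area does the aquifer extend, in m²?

ΔV = 1800 million m³ = 1.8 × 10^9 m³
A = ΔV / (Sy × Δh) = 1.8 × 10^9 / (0.33 × 11) = 4.959 × 10^8 m²

A ≈ 4.96 × 10^8 m²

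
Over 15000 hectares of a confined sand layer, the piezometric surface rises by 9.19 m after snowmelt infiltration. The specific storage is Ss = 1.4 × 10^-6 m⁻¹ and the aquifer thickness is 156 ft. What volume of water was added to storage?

ΔV ≈ 91800 m³

b = 156 ft = 47.55 m
S = Ss × b = 1.4 × 10^-6 m⁻¹ × 47.55 m = 6.657 × 10^-5
A = 15000 hectares = 1.5 × 10^8 m²
ΔV = S × A × Δh = 6.657 × 10^-5 × 1.5 × 10^8 m² × 9.19 m = 91760 m³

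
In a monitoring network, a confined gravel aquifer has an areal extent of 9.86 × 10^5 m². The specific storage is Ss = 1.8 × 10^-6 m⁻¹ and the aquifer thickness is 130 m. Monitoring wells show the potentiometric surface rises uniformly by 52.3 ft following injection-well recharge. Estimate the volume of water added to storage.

S = Ss × b = 1.8 × 10^-6 m⁻¹ × 130 m = 2.34 × 10^-4
Δh = 52.3 ft = 15.94 m
ΔV = S × A × Δh = 2.34 × 10^-4 × 9.86 × 10^5 m² × 15.94 m = 3678 m³

ΔV ≈ 3680 m³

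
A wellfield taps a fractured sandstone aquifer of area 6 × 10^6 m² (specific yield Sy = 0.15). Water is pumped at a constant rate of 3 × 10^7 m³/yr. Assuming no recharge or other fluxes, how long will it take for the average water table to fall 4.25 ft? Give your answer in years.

Δh = 4.25 ft = 1.295 m
ΔV = Sy × A × Δh = 0.15 × 6 × 10^6 × 1.295 = 1.166 × 10^6 m³
Q = 3 × 10^7 m³/yr = 82190 m³/d
t = ΔV / Q = 1.166 × 10^6 m³ / 82190 m³/d = 14.18 d
t = 14.18 d ≈ 0.03886 years

t ≈ 0.0389 years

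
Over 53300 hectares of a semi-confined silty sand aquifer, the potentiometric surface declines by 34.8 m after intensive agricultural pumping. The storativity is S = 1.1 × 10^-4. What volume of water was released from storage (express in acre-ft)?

A = 53300 hectares = 5.33 × 10^8 m²
ΔV = S × A × Δh = 1.1 × 10^-4 × 5.33 × 10^8 m² × 34.8 m = 2.04 × 10^6 m³
ΔV = 2.04 × 10^6 m³ = 1654 acre-ft

ΔV ≈ 1650 acre-ft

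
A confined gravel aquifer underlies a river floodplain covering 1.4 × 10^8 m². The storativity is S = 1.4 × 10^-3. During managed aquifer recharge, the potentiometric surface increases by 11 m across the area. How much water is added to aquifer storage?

ΔV ≈ 2.16 × 10^6 m³

ΔV = S × A × Δh = 0.0014 × 1.4 × 10^8 m² × 11 m = 2.156 × 10^6 m³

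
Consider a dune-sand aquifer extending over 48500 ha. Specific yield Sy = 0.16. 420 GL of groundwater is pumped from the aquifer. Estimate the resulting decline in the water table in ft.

Δh ≈ 17.8 ft

A = 48500 ha = 4.85 × 10^8 m²
ΔV = 420 GL = 4.2 × 10^8 m³
Δh = ΔV / (Sy × A) = 4.2 × 10^8 m³ / (0.16 × 4.85 × 10^8 m²) = 5.412 m
Δh = 5.412 m = 17.76 ft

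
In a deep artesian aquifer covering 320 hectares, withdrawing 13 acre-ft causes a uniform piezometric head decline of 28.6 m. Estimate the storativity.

A = 320 hectares = 3.2 × 10^6 m²
ΔV = 13 acre-ft = 16040 m³
S = ΔV / (A × Δh) = 16040 m³ / (3.2 × 10^6 m² × 28.6 m) = 1.752 × 10^-4

S ≈ 1.8 × 10^-4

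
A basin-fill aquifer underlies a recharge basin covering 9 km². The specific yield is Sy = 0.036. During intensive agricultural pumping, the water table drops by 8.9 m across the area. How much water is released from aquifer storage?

ΔV ≈ 2.88 × 10^6 m³

A = 9 km² = 9 × 10^6 m²
ΔV = Sy × A × Δh = 0.036 × 9 × 10^6 m² × 8.9 m = 2.884 × 10^6 m³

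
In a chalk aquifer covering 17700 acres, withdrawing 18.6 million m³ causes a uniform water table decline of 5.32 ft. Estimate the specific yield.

A = 17700 acres = 7.163 × 10^7 m²
Δh = 5.32 ft = 1.622 m
ΔV = 18.6 million m³ = 1.86 × 10^7 m³
Sy = ΔV / (A × Δh) = 1.86 × 10^7 m³ / (7.163 × 10^7 m² × 1.622 m) = 0.1601

Sy ≈ 0.16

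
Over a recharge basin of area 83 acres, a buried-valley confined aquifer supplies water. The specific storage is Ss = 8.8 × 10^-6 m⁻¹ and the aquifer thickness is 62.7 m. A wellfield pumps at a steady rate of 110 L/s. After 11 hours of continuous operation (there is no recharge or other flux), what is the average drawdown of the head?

S = Ss × b = 8.8 × 10^-6 m⁻¹ × 62.7 m = 5.518 × 10^-4
A = 83 acres = 3.359 × 10^5 m²
Q = 110 L/s = 9504 m³/d
t = 11 hours = 0.4583 d
ΔV = Q × t = 9504 m³/d × 0.4583 d = 4356 m³
Δh = ΔV / (S × A) = 4356 / (5.518 × 10^-4 × 3.359 × 10^5) = 23.5 m

Δh ≈ 23.5 m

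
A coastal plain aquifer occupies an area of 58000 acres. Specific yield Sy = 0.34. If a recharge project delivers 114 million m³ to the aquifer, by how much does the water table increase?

Δh ≈ 1.43 m

A = 58000 acres = 2.347 × 10^8 m²
ΔV = 114 million m³ = 1.14 × 10^8 m³
Δh = ΔV / (Sy × A) = 1.14 × 10^8 m³ / (0.34 × 2.347 × 10^8 m²) = 1.428 m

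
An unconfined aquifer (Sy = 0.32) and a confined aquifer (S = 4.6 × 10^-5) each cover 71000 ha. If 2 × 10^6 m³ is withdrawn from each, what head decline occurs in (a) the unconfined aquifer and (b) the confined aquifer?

Δh_u ≈ 0.0088 m; Δh_c ≈ 61.2 m

A = 71000 ha = 7.1 × 10^8 m²
Unconfined: Δh_u = ΔV/(Sy·A) = 2 × 10^6/(0.32 × 7.1 × 10^8) = 0.008803 m
Confined: Δh_c = ΔV/(S·A) = 2 × 10^6/(4.6 × 10^-5 × 7.1 × 10^8) = 61.24 m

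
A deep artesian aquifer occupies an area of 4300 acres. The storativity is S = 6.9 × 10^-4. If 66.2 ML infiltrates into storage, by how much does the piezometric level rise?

A = 4300 acres = 1.74 × 10^7 m²
ΔV = 66.2 ML = 66200 m³
Δh = ΔV / (S × A) = 66200 m³ / (6.9 × 10^-4 × 1.74 × 10^7 m²) = 5.513 m

Δh ≈ 5.51 m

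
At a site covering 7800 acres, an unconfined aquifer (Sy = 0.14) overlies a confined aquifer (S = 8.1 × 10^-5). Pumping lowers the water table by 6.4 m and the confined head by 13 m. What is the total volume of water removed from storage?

A = 7800 acres = 3.157 × 10^7 m²
Unconfined: ΔV_u = Sy × A × Δh_u = 0.14 × 3.157 × 10^7 × 6.4 = 2.828 × 10^7 m³
Confined: ΔV_c = S × A × Δh_c = 8.1 × 10^-5 × 3.157 × 10^7 × 13 = 33240 m³
Total ΔV = 2.828 × 10^7 + 33240 = 2.832 × 10^7 m³

ΔV ≈ 2.83 × 10^7 m³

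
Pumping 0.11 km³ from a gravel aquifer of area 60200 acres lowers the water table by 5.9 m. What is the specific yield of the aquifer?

Sy ≈ 0.077

A = 60200 acres = 2.436 × 10^8 m²
ΔV = 0.11 km³ = 1.1 × 10^8 m³
Sy = ΔV / (A × Δh) = 1.1 × 10^8 m³ / (2.436 × 10^8 m² × 5.9 m) = 0.07653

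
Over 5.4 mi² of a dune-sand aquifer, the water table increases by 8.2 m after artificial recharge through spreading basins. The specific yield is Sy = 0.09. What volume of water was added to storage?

ΔV ≈ 1.03 × 10^7 m³

A = 5.4 mi² = 1.399 × 10^7 m²
ΔV = Sy × A × Δh = 0.09 × 1.399 × 10^7 m² × 8.2 m = 1.032 × 10^7 m³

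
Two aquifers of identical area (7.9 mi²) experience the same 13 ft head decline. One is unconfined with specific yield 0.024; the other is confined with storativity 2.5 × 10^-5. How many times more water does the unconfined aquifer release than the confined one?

A = 7.9 mi² = 2.046 × 10^7 m²
Δh = 13 ft = 3.962 m
Unconfined: ΔV_u = Sy × A × Δh = 0.024 × 2.046 × 10^7 × 3.962 = 1.946 × 10^6 m³
Confined: ΔV_c = S × A × Δh = 2.5 × 10^-5 × 2.046 × 10^7 × 3.962 = 2027 m³
Ratio = ΔV_u / ΔV_c = Sy / S = 0.024 / 2.5 × 10^-5 = 960

ΔV_u / ΔV_c ≈ 960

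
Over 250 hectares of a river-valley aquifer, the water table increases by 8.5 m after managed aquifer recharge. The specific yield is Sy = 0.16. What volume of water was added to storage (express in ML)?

A = 250 hectares = 2.5 × 10^6 m²
ΔV = Sy × A × Δh = 0.16 × 2.5 × 10^6 m² × 8.5 m = 3.4 × 10^6 m³
ΔV = 3.4 × 10^6 m³ = 3400 ML

ΔV ≈ 3400 ML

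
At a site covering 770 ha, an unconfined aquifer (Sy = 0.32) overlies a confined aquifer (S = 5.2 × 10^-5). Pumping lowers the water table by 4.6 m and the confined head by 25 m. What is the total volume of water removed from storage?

A = 770 ha = 7.7 × 10^6 m²
Unconfined: ΔV_u = Sy × A × Δh_u = 0.32 × 7.7 × 10^6 × 4.6 = 1.133 × 10^7 m³
Confined: ΔV_c = S × A × Δh_c = 5.2 × 10^-5 × 7.7 × 10^6 × 25 = 10010 m³
Total ΔV = 1.133 × 10^7 + 10010 = 1.134 × 10^7 m³

ΔV ≈ 1.13 × 10^7 m³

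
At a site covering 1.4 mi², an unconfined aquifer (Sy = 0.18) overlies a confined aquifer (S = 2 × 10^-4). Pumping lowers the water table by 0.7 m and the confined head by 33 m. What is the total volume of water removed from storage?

ΔV ≈ 4.81 × 10^5 m³

A = 1.4 mi² = 3.626 × 10^6 m²
Unconfined: ΔV_u = Sy × A × Δh_u = 0.18 × 3.626 × 10^6 × 0.7 = 4.569 × 10^5 m³
Confined: ΔV_c = S × A × Δh_c = 2 × 10^-4 × 3.626 × 10^6 × 33 = 23930 m³
Total ΔV = 4.569 × 10^5 + 23930 = 4.808 × 10^5 m³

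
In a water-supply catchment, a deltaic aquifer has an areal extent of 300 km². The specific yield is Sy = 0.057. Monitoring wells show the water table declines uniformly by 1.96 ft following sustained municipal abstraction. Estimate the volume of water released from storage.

A = 300 km² = 3 × 10^8 m²
Δh = 1.96 ft = 0.5974 m
ΔV = Sy × A × Δh = 0.057 × 3 × 10^8 m² × 0.5974 m = 1.022 × 10^7 m³

ΔV ≈ 1.02 × 10^7 m³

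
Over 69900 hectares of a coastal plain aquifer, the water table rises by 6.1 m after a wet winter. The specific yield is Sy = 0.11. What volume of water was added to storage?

A = 69900 hectares = 6.99 × 10^8 m²
ΔV = Sy × A × Δh = 0.11 × 6.99 × 10^8 m² × 6.1 m = 4.69 × 10^8 m³

ΔV ≈ 4.69 × 10^8 m³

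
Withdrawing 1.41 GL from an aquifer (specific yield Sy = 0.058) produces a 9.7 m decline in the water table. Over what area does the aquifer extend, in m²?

ΔV = 1.41 GL = 1.41 × 10^6 m³
A = ΔV / (Sy × Δh) = 1.41 × 10^6 / (0.058 × 9.7) = 2.506 × 10^6 m²

A ≈ 2.51 × 10^6 m²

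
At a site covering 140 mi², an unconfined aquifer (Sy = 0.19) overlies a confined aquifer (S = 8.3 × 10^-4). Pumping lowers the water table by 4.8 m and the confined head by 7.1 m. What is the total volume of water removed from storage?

ΔV ≈ 3.33 × 10^8 m³

A = 140 mi² = 3.626 × 10^8 m²
Unconfined: ΔV_u = Sy × A × Δh_u = 0.19 × 3.626 × 10^8 × 4.8 = 3.307 × 10^8 m³
Confined: ΔV_c = S × A × Δh_c = 8.3 × 10^-4 × 3.626 × 10^8 × 7.1 = 2.137 × 10^6 m³
Total ΔV = 3.307 × 10^8 + 2.137 × 10^6 = 3.328 × 10^8 m³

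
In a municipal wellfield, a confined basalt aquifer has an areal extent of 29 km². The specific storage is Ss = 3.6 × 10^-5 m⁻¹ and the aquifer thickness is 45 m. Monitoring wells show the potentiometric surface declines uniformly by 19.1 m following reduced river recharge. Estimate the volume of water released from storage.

ΔV ≈ 8.97 × 10^5 m³

S = Ss × b = 3.6 × 10^-5 m⁻¹ × 45 m = 1.62 × 10^-3
A = 29 km² = 2.9 × 10^7 m²
ΔV = S × A × Δh = 0.00162 × 2.9 × 10^7 m² × 19.1 m = 8.973 × 10^5 m³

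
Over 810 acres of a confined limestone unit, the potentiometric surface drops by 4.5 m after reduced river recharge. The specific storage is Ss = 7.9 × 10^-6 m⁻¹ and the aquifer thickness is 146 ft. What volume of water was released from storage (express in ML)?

b = 146 ft = 44.5 m
S = Ss × b = 7.9 × 10^-6 m⁻¹ × 44.5 m = 3.516 × 10^-4
A = 810 acres = 3.278 × 10^6 m²
ΔV = S × A × Δh = 3.516 × 10^-4 × 3.278 × 10^6 m² × 4.5 m = 5186 m³
ΔV = 5186 m³ = 5.186 ML

ΔV ≈ 5.19 ML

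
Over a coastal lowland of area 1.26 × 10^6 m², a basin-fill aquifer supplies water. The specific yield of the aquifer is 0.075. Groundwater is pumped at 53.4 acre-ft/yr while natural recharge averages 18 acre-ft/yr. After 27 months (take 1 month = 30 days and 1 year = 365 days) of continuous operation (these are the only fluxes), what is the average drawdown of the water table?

Net abstraction = 53.4 − 18 = 35.4 acre-ft/yr
Q_net = 35.4 acre-ft/yr = 119.6 m³/d
t = 27 months = 810 d
ΔV = Q × t = 119.6 m³/d × 810 d = 96900 m³
Δh = ΔV / (Sy × A) = 96900 / (0.075 × 1.26 × 10^6) = 1.025 m

Δh ≈ 1.03 m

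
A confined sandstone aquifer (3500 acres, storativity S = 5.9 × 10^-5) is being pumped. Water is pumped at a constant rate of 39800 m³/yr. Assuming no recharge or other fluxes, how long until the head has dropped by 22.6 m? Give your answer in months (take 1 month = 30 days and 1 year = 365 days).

A = 3500 acres = 1.416 × 10^7 m²
ΔV = S × A × Δh = 5.9 × 10^-5 × 1.416 × 10^7 × 22.6 = 18890 m³
Q = 39800 m³/yr = 109 m³/d
t = ΔV / Q = 18890 m³ / 109 m³/d = 173.2 d
t = 173.2 d ≈ 5.773 months

t ≈ 5.77 months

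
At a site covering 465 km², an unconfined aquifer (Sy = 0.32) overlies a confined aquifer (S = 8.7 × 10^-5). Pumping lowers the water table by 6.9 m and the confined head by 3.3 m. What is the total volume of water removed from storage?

ΔV ≈ 1.03 × 10^9 m³

A = 465 km² = 4.65 × 10^8 m²
Unconfined: ΔV_u = Sy × A × Δh_u = 0.32 × 4.65 × 10^8 × 6.9 = 1.027 × 10^9 m³
Confined: ΔV_c = S × A × Δh_c = 8.7 × 10^-5 × 4.65 × 10^8 × 3.3 = 1.335 × 10^5 m³
Total ΔV = 1.027 × 10^9 + 1.335 × 10^5 = 1.027 × 10^9 m³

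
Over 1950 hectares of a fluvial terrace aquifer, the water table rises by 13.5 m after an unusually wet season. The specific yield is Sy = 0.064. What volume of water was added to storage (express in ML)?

A = 1950 hectares = 1.95 × 10^7 m²
ΔV = Sy × A × Δh = 0.064 × 1.95 × 10^7 m² × 13.5 m = 1.685 × 10^7 m³
ΔV = 1.685 × 10^7 m³ = 16850 ML

ΔV ≈ 16800 ML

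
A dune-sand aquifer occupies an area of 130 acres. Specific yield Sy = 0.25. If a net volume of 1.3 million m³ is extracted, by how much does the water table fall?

A = 130 acres = 5.261 × 10^5 m²
ΔV = 1.3 million m³ = 1.3 × 10^6 m³
Δh = ΔV / (Sy × A) = 1.3 × 10^6 m³ / (0.25 × 5.261 × 10^5 m²) = 9.884 m

Δh ≈ 9.88 m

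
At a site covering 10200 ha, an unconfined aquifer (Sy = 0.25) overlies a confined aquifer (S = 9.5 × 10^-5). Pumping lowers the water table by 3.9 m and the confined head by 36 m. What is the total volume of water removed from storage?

ΔV ≈ 9.98 × 10^7 m³

A = 10200 ha = 1.02 × 10^8 m²
Unconfined: ΔV_u = Sy × A × Δh_u = 0.25 × 1.02 × 10^8 × 3.9 = 9.945 × 10^7 m³
Confined: ΔV_c = S × A × Δh_c = 9.5 × 10^-5 × 1.02 × 10^8 × 36 = 3.488 × 10^5 m³
Total ΔV = 9.945 × 10^7 + 3.488 × 10^5 = 9.98 × 10^7 m³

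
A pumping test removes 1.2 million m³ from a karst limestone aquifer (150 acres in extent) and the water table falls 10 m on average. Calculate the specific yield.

Sy ≈ 0.2

A = 150 acres = 6.07 × 10^5 m²
ΔV = 1.2 million m³ = 1.2 × 10^6 m³
Sy = ΔV / (A × Δh) = 1.2 × 10^6 m³ / (6.07 × 10^5 m² × 10 m) = 0.1977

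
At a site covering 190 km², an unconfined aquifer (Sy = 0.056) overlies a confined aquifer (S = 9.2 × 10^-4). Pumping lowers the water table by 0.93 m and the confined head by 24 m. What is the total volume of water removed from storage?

ΔV ≈ 1.41 × 10^7 m³

A = 190 km² = 1.9 × 10^8 m²
Unconfined: ΔV_u = Sy × A × Δh_u = 0.056 × 1.9 × 10^8 × 0.93 = 9.895 × 10^6 m³
Confined: ΔV_c = S × A × Δh_c = 9.2 × 10^-4 × 1.9 × 10^8 × 24 = 4.195 × 10^6 m³
Total ΔV = 9.895 × 10^6 + 4.195 × 10^6 = 1.409 × 10^7 m³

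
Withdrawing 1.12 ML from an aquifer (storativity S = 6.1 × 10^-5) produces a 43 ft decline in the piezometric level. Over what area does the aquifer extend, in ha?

Δh = 43 ft = 13.11 m
ΔV = 1.12 ML = 1120 m³
A = ΔV / (S × Δh) = 1120 / (6.1 × 10^-5 × 13.11) = 1.401 × 10^6 m²
A = 1.401 × 10^6 m² = 140.1 ha

A ≈ 140 ha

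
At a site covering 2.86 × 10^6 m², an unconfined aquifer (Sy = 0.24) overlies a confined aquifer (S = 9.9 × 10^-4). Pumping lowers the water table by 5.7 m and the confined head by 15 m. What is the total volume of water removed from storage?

Unconfined: ΔV_u = Sy × A × Δh_u = 0.24 × 2.86 × 10^6 × 5.7 = 3.912 × 10^6 m³
Confined: ΔV_c = S × A × Δh_c = 9.9 × 10^-4 × 2.86 × 10^6 × 15 = 42470 m³
Total ΔV = 3.912 × 10^6 + 42470 = 3.955 × 10^6 m³

ΔV ≈ 3.95 × 10^6 m³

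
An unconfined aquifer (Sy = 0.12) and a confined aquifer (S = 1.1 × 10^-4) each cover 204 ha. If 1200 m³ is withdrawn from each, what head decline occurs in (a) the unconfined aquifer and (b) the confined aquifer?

A = 204 ha = 2.04 × 10^6 m²
Unconfined: Δh_u = ΔV/(Sy·A) = 1200/(0.12 × 2.04 × 10^6) = 0.004902 m
Confined: Δh_c = ΔV/(S·A) = 1200/(1.1 × 10^-4 × 2.04 × 10^6) = 5.348 m

Δh_u ≈ 0.0049 m; Δh_c ≈ 5.35 m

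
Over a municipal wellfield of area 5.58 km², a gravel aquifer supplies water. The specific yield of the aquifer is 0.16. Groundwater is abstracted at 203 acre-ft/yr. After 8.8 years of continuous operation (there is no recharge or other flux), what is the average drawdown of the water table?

Δh ≈ 2.47 m

A = 5.58 km² = 5.58 × 10^6 m²
Q = 203 acre-ft/yr = 686 m³/d
t = 8.8 years = 3212 d
ΔV = Q × t = 686 m³/d × 3212 d = 2.203 × 10^6 m³
Δh = ΔV / (Sy × A) = 2.203 × 10^6 / (0.16 × 5.58 × 10^6) = 2.468 m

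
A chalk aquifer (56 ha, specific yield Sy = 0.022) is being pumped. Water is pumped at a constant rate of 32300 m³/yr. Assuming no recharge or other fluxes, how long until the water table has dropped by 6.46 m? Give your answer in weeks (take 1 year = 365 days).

t ≈ 128 weeks

A = 56 ha = 5.6 × 10^5 m²
ΔV = Sy × A × Δh = 0.022 × 5.6 × 10^5 × 6.46 = 79590 m³
Q = 32300 m³/yr = 88.49 m³/d
t = ΔV / Q = 79590 m³ / 88.49 m³/d = 899.4 d
t = 899.4 d ≈ 128.5 weeks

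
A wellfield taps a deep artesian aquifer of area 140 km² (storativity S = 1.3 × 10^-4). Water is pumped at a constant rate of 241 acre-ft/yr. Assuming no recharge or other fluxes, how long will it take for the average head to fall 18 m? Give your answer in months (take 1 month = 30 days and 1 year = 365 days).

t ≈ 13.4 months

A = 140 km² = 1.4 × 10^8 m²
ΔV = S × A × Δh = 1.3 × 10^-4 × 1.4 × 10^8 × 18 = 3.276 × 10^5 m³
Q = 241 acre-ft/yr = 814.4 m³/d
t = ΔV / Q = 3.276 × 10^5 m³ / 814.4 m³/d = 402.2 d
t = 402.2 d ≈ 13.41 months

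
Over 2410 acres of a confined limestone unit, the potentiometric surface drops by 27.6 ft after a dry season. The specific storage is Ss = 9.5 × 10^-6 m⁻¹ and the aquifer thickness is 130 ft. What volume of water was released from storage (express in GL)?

ΔV ≈ 0.0309 GL

b = 130 ft = 39.62 m
S = Ss × b = 9.5 × 10^-6 m⁻¹ × 39.62 m = 3.764 × 10^-4
A = 2410 acres = 9.753 × 10^6 m²
Δh = 27.6 ft = 8.412 m
ΔV = S × A × Δh = 3.764 × 10^-4 × 9.753 × 10^6 m² × 8.412 m = 30880 m³
ΔV = 30880 m³ = 0.03088 GL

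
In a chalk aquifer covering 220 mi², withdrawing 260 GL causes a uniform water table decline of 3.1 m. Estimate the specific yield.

A = 220 mi² = 5.698 × 10^8 m²
ΔV = 260 GL = 2.6 × 10^8 m³
Sy = ΔV / (A × Δh) = 2.6 × 10^8 m³ / (5.698 × 10^8 m² × 3.1 m) = 0.1472

Sy ≈ 0.15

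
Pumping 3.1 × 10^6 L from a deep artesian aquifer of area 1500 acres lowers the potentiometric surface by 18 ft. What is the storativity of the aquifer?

S ≈ 9.3 × 10^-5

A = 1500 acres = 6.07 × 10^6 m²
Δh = 18 ft = 5.486 m
ΔV = 3.1 × 10^6 L = 3100 m³
S = ΔV / (A × Δh) = 3100 m³ / (6.07 × 10^6 m² × 5.486 m) = 9.308 × 10^-5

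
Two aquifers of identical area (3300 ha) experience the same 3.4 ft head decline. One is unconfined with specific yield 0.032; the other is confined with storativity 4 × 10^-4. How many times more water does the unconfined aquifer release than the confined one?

A = 3300 ha = 3.3 × 10^7 m²
Δh = 3.4 ft = 1.036 m
Unconfined: ΔV_u = Sy × A × Δh = 0.032 × 3.3 × 10^7 × 1.036 = 1.094 × 10^6 m³
Confined: ΔV_c = S × A × Δh = 4 × 10^-4 × 3.3 × 10^7 × 1.036 = 13680 m³
Ratio = ΔV_u / ΔV_c = Sy / S = 0.032 / 4 × 10^-4 = 80

ΔV_u / ΔV_c ≈ 80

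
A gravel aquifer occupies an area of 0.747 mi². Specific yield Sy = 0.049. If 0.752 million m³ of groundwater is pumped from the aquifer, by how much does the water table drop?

Δh ≈ 7.93 m

A = 0.747 mi² = 1.935 × 10^6 m²
ΔV = 0.752 million m³ = 7.52 × 10^5 m³
Δh = ΔV / (Sy × A) = 7.52 × 10^5 m³ / (0.049 × 1.935 × 10^6 m²) = 7.932 m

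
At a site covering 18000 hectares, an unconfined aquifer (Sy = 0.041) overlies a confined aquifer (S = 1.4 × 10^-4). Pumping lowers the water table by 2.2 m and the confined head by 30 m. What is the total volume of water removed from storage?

A = 18000 hectares = 1.8 × 10^8 m²
Unconfined: ΔV_u = Sy × A × Δh_u = 0.041 × 1.8 × 10^8 × 2.2 = 1.624 × 10^7 m³
Confined: ΔV_c = S × A × Δh_c = 1.4 × 10^-4 × 1.8 × 10^8 × 30 = 7.56 × 10^5 m³
Total ΔV = 1.624 × 10^7 + 7.56 × 10^5 = 1.699 × 10^7 m³

ΔV ≈ 1.7 × 10^7 m³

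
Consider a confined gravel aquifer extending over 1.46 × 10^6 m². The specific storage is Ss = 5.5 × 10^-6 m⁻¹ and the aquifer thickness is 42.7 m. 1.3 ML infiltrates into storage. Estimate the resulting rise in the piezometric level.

Δh ≈ 3.79 m

S = Ss × b = 5.5 × 10^-6 m⁻¹ × 42.7 m = 2.349 × 10^-4
ΔV = 1.3 ML = 1300 m³
Δh = ΔV / (S × A) = 1300 m³ / (2.349 × 10^-4 × 1.46 × 10^6 m²) = 3.791 m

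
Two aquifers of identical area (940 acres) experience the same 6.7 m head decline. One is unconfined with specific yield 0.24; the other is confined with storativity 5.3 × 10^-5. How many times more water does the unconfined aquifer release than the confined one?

A = 940 acres = 3.804 × 10^6 m²
Unconfined: ΔV_u = Sy × A × Δh = 0.24 × 3.804 × 10^6 × 6.7 = 6.117 × 10^6 m³
Confined: ΔV_c = S × A × Δh = 5.3 × 10^-5 × 3.804 × 10^6 × 6.7 = 1351 m³
Ratio = ΔV_u / ΔV_c = Sy / S = 0.24 / 5.3 × 10^-5 = 4528

ΔV_u / ΔV_c ≈ 4530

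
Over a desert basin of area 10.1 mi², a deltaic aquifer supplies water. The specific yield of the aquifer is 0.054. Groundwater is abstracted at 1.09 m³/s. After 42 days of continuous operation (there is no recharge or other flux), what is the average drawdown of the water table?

A = 10.1 mi² = 2.616 × 10^7 m²
Q = 1.09 m³/s = 94180 m³/d
ΔV = Q × t = 94180 m³/d × 42 d = 3.955 × 10^6 m³
Δh = ΔV / (Sy × A) = 3.955 × 10^6 / (0.054 × 2.616 × 10^7) = 2.8 m

Δh ≈ 2.8 m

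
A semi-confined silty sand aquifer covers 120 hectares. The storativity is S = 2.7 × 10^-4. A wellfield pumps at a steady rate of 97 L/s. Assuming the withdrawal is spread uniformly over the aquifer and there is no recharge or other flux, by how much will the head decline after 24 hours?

A = 120 hectares = 1.2 × 10^6 m²
Q = 97 L/s = 8381 m³/d
t = 24 hours = 1 d
ΔV = Q × t = 8381 m³/d × 1 d = 8381 m³
Δh = ΔV / (S × A) = 8381 / (2.7 × 10^-4 × 1.2 × 10^6) = 25.87 m

Δh ≈ 25.9 m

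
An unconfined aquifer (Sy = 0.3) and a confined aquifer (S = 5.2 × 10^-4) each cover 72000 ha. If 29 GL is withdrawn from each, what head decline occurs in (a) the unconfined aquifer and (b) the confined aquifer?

A = 72000 ha = 7.2 × 10^8 m²
ΔV = 29 GL = 2.9 × 10^7 m³
Unconfined: Δh_u = ΔV/(Sy·A) = 2.9 × 10^7/(0.3 × 7.2 × 10^8) = 0.1343 m
Confined: Δh_c = ΔV/(S·A) = 2.9 × 10^7/(5.2 × 10^-4 × 7.2 × 10^8) = 77.46 m

Δh_u ≈ 0.134 m; Δh_c ≈ 77.5 m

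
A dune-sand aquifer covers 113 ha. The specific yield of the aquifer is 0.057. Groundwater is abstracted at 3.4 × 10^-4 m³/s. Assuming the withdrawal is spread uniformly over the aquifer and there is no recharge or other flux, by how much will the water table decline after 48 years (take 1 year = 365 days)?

A = 113 ha = 1.13 × 10^6 m²
Q = 3.4 × 10^-4 m³/s = 29.38 m³/d
t = 48 years = 17520 d
ΔV = Q × t = 29.38 m³/d × 17520 d = 5.147 × 10^5 m³
Δh = ΔV / (Sy × A) = 5.147 × 10^5 / (0.057 × 1.13 × 10^6) = 7.99 m

Δh ≈ 7.99 m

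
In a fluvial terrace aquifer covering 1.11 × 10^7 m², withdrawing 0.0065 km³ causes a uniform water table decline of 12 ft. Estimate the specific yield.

Sy ≈ 0.16

Δh = 12 ft = 3.658 m
ΔV = 0.0065 km³ = 6.5 × 10^6 m³
Sy = ΔV / (A × Δh) = 6.5 × 10^6 m³ / (1.11 × 10^7 m² × 3.658 m) = 0.1601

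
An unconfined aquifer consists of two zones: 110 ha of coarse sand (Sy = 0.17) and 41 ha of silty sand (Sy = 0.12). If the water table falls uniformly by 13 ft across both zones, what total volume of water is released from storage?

A₁ = 110 ha = 1.1 × 10^6 m²; A₂ = 41 ha = 4.1 × 10^5 m²
Δh = 13 ft = 3.962 m
ΔV₁ = 0.17 × 1.1 × 10^6 × 3.962 = 7.41 × 10^5 m³
ΔV₂ = 0.12 × 4.1 × 10^5 × 3.962 = 1.95 × 10^5 m³
ΔV = ΔV₁ + ΔV₂ = 9.359 × 10^5 m³

ΔV ≈ 9.36 × 10^5 m³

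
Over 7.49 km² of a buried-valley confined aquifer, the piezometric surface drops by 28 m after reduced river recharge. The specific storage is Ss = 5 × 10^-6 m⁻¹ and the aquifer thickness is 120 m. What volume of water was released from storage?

S = Ss × b = 5 × 10^-6 m⁻¹ × 120 m = 6 × 10^-4
A = 7.49 km² = 7.49 × 10^6 m²
ΔV = S × A × Δh = 6 × 10^-4 × 7.49 × 10^6 m² × 28 m = 1.258 × 10^5 m³

ΔV ≈ 1.26 × 10^5 m³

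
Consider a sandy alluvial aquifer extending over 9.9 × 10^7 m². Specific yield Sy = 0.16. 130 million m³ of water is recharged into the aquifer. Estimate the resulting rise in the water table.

ΔV = 130 million m³ = 1.3 × 10^8 m³
Δh = ΔV / (Sy × A) = 1.3 × 10^8 m³ / (0.16 × 9.9 × 10^7 m²) = 8.207 m

Δh ≈ 8.21 m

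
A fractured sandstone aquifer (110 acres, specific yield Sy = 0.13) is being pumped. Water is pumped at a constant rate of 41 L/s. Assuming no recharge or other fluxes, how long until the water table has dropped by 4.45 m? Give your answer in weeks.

A = 110 acres = 4.452 × 10^5 m²
ΔV = Sy × A × Δh = 0.13 × 4.452 × 10^5 × 4.45 = 2.575 × 10^5 m³
Q = 41 L/s = 3542 m³/d
t = ΔV / Q = 2.575 × 10^5 m³ / 3542 m³/d = 72.7 d
t = 72.7 d ≈ 10.39 weeks

t ≈ 10.4 weeks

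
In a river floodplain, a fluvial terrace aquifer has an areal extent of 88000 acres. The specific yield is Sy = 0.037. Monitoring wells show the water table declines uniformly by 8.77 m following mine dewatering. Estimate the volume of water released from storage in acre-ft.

ΔV ≈ 93700 acre-ft

A = 88000 acres = 3.561 × 10^8 m²
ΔV = Sy × A × Δh = 0.037 × 3.561 × 10^8 m² × 8.77 m = 1.156 × 10^8 m³
ΔV = 1.156 × 10^8 m³ = 93680 acre-ft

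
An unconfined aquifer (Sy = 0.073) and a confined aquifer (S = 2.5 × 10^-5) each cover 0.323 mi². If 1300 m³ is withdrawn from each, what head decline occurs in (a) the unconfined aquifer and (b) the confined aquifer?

Δh_u ≈ 0.0213 m; Δh_c ≈ 62.2 m

A = 0.323 mi² = 8.366 × 10^5 m²
Unconfined: Δh_u = ΔV/(Sy·A) = 1300/(0.073 × 8.366 × 10^5) = 0.02129 m
Confined: Δh_c = ΔV/(S·A) = 1300/(2.5 × 10^-5 × 8.366 × 10^5) = 62.16 m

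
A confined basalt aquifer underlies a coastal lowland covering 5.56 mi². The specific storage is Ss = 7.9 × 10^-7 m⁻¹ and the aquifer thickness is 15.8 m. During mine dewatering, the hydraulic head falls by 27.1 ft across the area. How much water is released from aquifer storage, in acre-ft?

ΔV ≈ 1.2 acre-ft

S = Ss × b = 7.9 × 10^-7 m⁻¹ × 15.8 m = 1.248 × 10^-5
A = 5.56 mi² = 1.44 × 10^7 m²
Δh = 27.1 ft = 8.26 m
ΔV = S × A × Δh = 1.248 × 10^-5 × 1.44 × 10^7 m² × 8.26 m = 1485 m³
ΔV = 1485 m³ = 1.204 acre-ft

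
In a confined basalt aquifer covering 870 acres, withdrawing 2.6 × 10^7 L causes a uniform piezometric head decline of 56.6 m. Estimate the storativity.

S ≈ 1.3 × 10^-4

A = 870 acres = 3.521 × 10^6 m²
ΔV = 2.6 × 10^7 L = 26000 m³
S = ΔV / (A × Δh) = 26000 m³ / (3.521 × 10^6 m² × 56.6 m) = 1.305 × 10^-4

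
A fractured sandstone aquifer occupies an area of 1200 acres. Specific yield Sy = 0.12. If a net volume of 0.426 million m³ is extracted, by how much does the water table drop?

Δh ≈ 0.731 m

A = 1200 acres = 4.856 × 10^6 m²
ΔV = 0.426 million m³ = 4.26 × 10^5 m³
Δh = ΔV / (Sy × A) = 4.26 × 10^5 m³ / (0.12 × 4.856 × 10^6 m²) = 0.731 m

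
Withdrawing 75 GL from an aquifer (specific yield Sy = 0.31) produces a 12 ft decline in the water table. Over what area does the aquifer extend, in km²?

Δh = 12 ft = 3.658 m
ΔV = 75 GL = 7.5 × 10^7 m³
A = ΔV / (Sy × Δh) = 7.5 × 10^7 / (0.31 × 3.658) = 6.615 × 10^7 m²
A = 6.615 × 10^7 m² = 66.15 km²

A ≈ 66.1 km²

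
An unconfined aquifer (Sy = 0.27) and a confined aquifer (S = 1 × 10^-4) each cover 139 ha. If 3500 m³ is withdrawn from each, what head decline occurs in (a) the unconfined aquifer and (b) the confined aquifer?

Δh_u ≈ 0.00933 m; Δh_c ≈ 25.2 m

A = 139 ha = 1.39 × 10^6 m²
Unconfined: Δh_u = ΔV/(Sy·A) = 3500/(0.27 × 1.39 × 10^6) = 0.009326 m
Confined: Δh_c = ΔV/(S·A) = 3500/(1 × 10^-4 × 1.39 × 10^6) = 25.18 m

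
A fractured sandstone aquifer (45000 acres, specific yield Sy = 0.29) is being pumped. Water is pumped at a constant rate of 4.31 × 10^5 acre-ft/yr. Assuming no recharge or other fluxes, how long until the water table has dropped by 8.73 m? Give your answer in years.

A = 45000 acres = 1.821 × 10^8 m²
ΔV = Sy × A × Δh = 0.29 × 1.821 × 10^8 × 8.73 = 4.61 × 10^8 m³
Q = 4.31 × 10^5 acre-ft/yr = 1.457 × 10^6 m³/d
t = ΔV / Q = 4.61 × 10^8 m³ / 1.457 × 10^6 m³/d = 316.5 d
t = 316.5 d ≈ 0.8672 years

t ≈ 0.867 years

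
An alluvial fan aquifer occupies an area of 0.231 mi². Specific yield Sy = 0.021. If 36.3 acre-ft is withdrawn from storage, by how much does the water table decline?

A = 0.231 mi² = 5.983 × 10^5 m²
ΔV = 36.3 acre-ft = 44780 m³
Δh = ΔV / (Sy × A) = 44780 m³ / (0.021 × 5.983 × 10^5 m²) = 3.564 m

Δh ≈ 3.56 m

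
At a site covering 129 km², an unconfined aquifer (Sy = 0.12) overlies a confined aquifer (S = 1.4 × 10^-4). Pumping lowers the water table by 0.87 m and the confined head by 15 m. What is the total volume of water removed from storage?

ΔV ≈ 1.37 × 10^7 m³

A = 129 km² = 1.29 × 10^8 m²
Unconfined: ΔV_u = Sy × A × Δh_u = 0.12 × 1.29 × 10^8 × 0.87 = 1.347 × 10^7 m³
Confined: ΔV_c = S × A × Δh_c = 1.4 × 10^-4 × 1.29 × 10^8 × 15 = 2.709 × 10^5 m³
Total ΔV = 1.347 × 10^7 + 2.709 × 10^5 = 1.374 × 10^7 m³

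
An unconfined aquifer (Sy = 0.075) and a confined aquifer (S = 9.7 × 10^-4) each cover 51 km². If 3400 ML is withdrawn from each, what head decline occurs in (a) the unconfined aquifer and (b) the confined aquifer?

Δh_u ≈ 0.889 m; Δh_c ≈ 68.7 m

A = 51 km² = 5.1 × 10^7 m²
ΔV = 3400 ML = 3.4 × 10^6 m³
Unconfined: Δh_u = ΔV/(Sy·A) = 3.4 × 10^6/(0.075 × 5.1 × 10^7) = 0.8889 m
Confined: Δh_c = ΔV/(S·A) = 3.4 × 10^6/(9.7 × 10^-4 × 5.1 × 10^7) = 68.73 m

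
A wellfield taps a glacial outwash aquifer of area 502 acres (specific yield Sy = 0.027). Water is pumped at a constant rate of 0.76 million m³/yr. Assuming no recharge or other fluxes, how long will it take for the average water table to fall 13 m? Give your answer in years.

A = 502 acres = 2.032 × 10^6 m²
ΔV = Sy × A × Δh = 0.027 × 2.032 × 10^6 × 13 = 7.131 × 10^5 m³
Q = 0.76 million m³/yr = 2082 m³/d
t = ΔV / Q = 7.131 × 10^5 m³ / 2082 m³/d = 342.5 d
t = 342.5 d ≈ 0.9382 years

t ≈ 0.938 years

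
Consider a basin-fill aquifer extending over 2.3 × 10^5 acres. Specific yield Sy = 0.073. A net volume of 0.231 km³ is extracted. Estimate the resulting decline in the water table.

Δh ≈ 3.4 m

A = 2.3 × 10^5 acres = 9.308 × 10^8 m²
ΔV = 0.231 km³ = 2.31 × 10^8 m³
Δh = ΔV / (Sy × A) = 2.31 × 10^8 m³ / (0.073 × 9.308 × 10^8 m²) = 3.4 m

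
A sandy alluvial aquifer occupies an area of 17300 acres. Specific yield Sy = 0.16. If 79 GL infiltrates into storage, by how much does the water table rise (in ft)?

Δh ≈ 23.1 ft

A = 17300 acres = 7.001 × 10^7 m²
ΔV = 79 GL = 7.9 × 10^7 m³
Δh = ΔV / (Sy × A) = 7.9 × 10^7 m³ / (0.16 × 7.001 × 10^7 m²) = 7.053 m
Δh = 7.053 m = 23.14 ft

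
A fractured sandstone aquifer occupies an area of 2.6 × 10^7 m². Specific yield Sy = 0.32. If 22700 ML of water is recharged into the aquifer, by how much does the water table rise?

ΔV = 22700 ML = 2.27 × 10^7 m³
Δh = ΔV / (Sy × A) = 2.27 × 10^7 m³ / (0.32 × 2.6 × 10^7 m²) = 2.728 m

Δh ≈ 2.73 m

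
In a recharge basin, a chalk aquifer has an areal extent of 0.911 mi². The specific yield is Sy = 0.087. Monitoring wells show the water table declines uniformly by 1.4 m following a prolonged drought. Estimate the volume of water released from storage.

A = 0.911 mi² = 2.359 × 10^6 m²
ΔV = Sy × A × Δh = 0.087 × 2.359 × 10^6 m² × 1.4 m = 2.874 × 10^5 m³

ΔV ≈ 2.87 × 10^5 m³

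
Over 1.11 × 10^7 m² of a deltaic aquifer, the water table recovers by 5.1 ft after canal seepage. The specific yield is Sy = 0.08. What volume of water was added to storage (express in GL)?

Δh = 5.1 ft = 1.554 m
ΔV = Sy × A × Δh = 0.08 × 1.11 × 10^7 m² × 1.554 m = 1.38 × 10^6 m³
ΔV = 1.38 × 10^6 m³ = 1.38 GL

ΔV ≈ 1.38 GL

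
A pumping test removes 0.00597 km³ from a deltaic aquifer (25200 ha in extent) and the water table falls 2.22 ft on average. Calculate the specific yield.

Sy ≈ 0.035

A = 25200 ha = 2.52 × 10^8 m²
Δh = 2.22 ft = 0.6767 m
ΔV = 0.00597 km³ = 5.97 × 10^6 m³
Sy = ΔV / (A × Δh) = 5.97 × 10^6 m³ / (2.52 × 10^8 m² × 0.6767 m) = 0.03501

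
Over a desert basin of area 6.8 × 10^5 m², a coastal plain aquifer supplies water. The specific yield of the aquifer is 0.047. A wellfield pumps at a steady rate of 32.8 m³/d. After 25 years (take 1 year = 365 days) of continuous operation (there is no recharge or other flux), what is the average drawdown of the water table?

Δh ≈ 9.36 m

t = 25 years = 9125 d
ΔV = Q × t = 32.8 m³/d × 9125 d = 2.993 × 10^5 m³
Δh = ΔV / (Sy × A) = 2.993 × 10^5 / (0.047 × 6.8 × 10^5) = 9.365 m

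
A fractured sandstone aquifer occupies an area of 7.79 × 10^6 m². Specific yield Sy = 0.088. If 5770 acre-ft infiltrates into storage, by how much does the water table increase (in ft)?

ΔV = 5770 acre-ft = 7.117 × 10^6 m³
Δh = ΔV / (Sy × A) = 7.117 × 10^6 m³ / (0.088 × 7.79 × 10^6 m²) = 10.38 m
Δh = 10.38 m = 34.06 ft

Δh ≈ 34.1 ft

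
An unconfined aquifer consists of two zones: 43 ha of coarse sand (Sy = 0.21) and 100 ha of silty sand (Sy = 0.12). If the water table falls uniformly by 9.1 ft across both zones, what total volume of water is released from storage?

ΔV ≈ 5.83 × 10^5 m³

A₁ = 43 ha = 4.3 × 10^5 m²; A₂ = 100 ha = 1 × 10^6 m²
Δh = 9.1 ft = 2.774 m
ΔV₁ = 0.21 × 4.3 × 10^5 × 2.774 = 2.505 × 10^5 m³
ΔV₂ = 0.12 × 1 × 10^6 × 2.774 = 3.328 × 10^5 m³
ΔV = ΔV₁ + ΔV₂ = 5.833 × 10^5 m³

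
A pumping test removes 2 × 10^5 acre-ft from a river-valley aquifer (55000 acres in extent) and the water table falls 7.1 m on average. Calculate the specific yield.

A = 55000 acres = 2.226 × 10^8 m²
ΔV = 2 × 10^5 acre-ft = 2.467 × 10^8 m³
Sy = ΔV / (A × Δh) = 2.467 × 10^8 m³ / (2.226 × 10^8 m² × 7.1 m) = 0.1561

Sy ≈ 0.16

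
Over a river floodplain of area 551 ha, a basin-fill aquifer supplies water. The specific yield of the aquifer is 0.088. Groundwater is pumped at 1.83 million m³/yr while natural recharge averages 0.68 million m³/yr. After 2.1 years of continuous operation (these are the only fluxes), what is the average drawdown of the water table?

Δh ≈ 4.98 m

A = 551 ha = 5.51 × 10^6 m²
Net abstraction = 1.83 − 0.68 = 1.15 million m³/yr
Q_net = 1.15 million m³/yr = 3151 m³/d
t = 2.1 years = 766.5 d
ΔV = Q × t = 3151 m³/d × 766.5 d = 2.415 × 10^6 m³
Δh = ΔV / (Sy × A) = 2.415 × 10^6 / (0.088 × 5.51 × 10^6) = 4.981 m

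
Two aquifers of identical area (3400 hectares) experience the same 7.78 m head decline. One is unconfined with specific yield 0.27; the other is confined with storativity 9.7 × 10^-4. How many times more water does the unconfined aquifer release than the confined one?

ΔV_u / ΔV_c ≈ 278

A = 3400 hectares = 3.4 × 10^7 m²
Unconfined: ΔV_u = Sy × A × Δh = 0.27 × 3.4 × 10^7 × 7.78 = 7.142 × 10^7 m³
Confined: ΔV_c = S × A × Δh = 9.7 × 10^-4 × 3.4 × 10^7 × 7.78 = 2.566 × 10^5 m³
Ratio = ΔV_u / ΔV_c = Sy / S = 0.27 / 9.7 × 10^-4 = 278.4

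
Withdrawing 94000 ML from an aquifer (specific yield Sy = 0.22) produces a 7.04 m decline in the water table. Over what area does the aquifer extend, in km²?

A ≈ 60.7 km²

ΔV = 94000 ML = 9.4 × 10^7 m³
A = ΔV / (Sy × Δh) = 9.4 × 10^7 / (0.22 × 7.04) = 6.069 × 10^7 m²
A = 6.069 × 10^7 m² = 60.69 km²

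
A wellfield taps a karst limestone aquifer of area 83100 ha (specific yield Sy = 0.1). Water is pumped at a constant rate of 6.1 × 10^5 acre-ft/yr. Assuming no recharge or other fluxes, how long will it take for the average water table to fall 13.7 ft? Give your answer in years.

t ≈ 0.461 years

A = 83100 ha = 8.31 × 10^8 m²
Δh = 13.7 ft = 4.176 m
ΔV = Sy × A × Δh = 0.1 × 8.31 × 10^8 × 4.176 = 3.47 × 10^8 m³
Q = 6.1 × 10^5 acre-ft/yr = 2.061 × 10^6 m³/d
t = ΔV / Q = 3.47 × 10^8 m³ / 2.061 × 10^6 m³/d = 168.3 d
t = 168.3 d ≈ 0.4612 years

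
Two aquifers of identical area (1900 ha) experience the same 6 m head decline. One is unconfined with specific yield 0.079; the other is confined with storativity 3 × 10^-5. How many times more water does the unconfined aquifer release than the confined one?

A = 1900 ha = 1.9 × 10^7 m²
Unconfined: ΔV_u = Sy × A × Δh = 0.079 × 1.9 × 10^7 × 6 = 9.006 × 10^6 m³
Confined: ΔV_c = S × A × Δh = 3 × 10^-5 × 1.9 × 10^7 × 6 = 3420 m³
Ratio = ΔV_u / ΔV_c = Sy / S = 0.079 / 3 × 10^-5 = 2633

ΔV_u / ΔV_c ≈ 2630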